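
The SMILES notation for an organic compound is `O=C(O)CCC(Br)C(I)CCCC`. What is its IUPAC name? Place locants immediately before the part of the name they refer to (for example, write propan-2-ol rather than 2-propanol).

4-bromo-5-iodononanoic acid

Counting along the main chain through the –COOH group gives 9 carbons: the parent is nonane.
A carboxylic acid (terminal –COOH) is the principal characteristic group, giving the suffix -oic acid.
The numbering direction is chosen so that the carboxylic acid carbon is C-1 by definition.
With this numbering: a bromo group at C-4; an iodo group at C-5.
The substituents are ordered alphabetically, ignoring any di-/tri- multipliers.
Putting it together: 4-bromo-5-iodononanoic acid.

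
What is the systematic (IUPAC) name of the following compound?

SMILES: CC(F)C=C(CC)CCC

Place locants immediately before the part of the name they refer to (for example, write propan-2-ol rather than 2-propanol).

The longest carbon chain that includes the multiple bond has 7 carbons, so the parent hydride is heptane.
A C=C double bond in the chain gives the infix -ene-.
The numbering direction is chosen so that numbering from this end puts the double bond at C-3 rather than C-4.
With this numbering: the double bond between C-3 and C-4; an ethyl group at C-4; a fluoro group at C-2.
The substituents are ordered alphabetically, ignoring any di-/tri- multipliers.
The name is 4-ethyl-2-fluorohept-3-ene.

4-ethyl-2-fluorohept-3-ene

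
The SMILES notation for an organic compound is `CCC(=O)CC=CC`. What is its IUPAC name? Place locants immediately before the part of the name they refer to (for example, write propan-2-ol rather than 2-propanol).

Counting along the main chain through the carbonyl and the multiple bond gives 7 carbons: the parent is heptane.
A ketone (C=O on an internal carbon) is the principal characteristic group, giving the suffix -one.
The chain contains a C=C double bond, so the unsaturation ending is -ene.
Number the chain so that numbering from this end puts the carbonyl group at C-3 rather than C-5.
This places the carbonyl at C-3; the double bond between C-5 and C-6.
Assembling the pieces gives hept-5-en-3-one.

hept-5-en-3-one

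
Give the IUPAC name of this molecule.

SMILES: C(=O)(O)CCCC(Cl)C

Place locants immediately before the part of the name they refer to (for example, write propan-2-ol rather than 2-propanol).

5-chlorohexanoic acid

The longest chain bearing the –COOH group is 6 carbons long (hexane).
A carboxylic acid (terminal –COOH) is the principal characteristic group, giving the suffix -oic acid.
Choose the numbering such that the carboxylic acid carbon is C-1 by definition.
This places a chloro group at C-5.
Putting it together: 5-chlorohexanoic acid.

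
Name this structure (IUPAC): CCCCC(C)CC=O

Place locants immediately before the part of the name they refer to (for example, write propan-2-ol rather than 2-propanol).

The longest carbon chain that includes the –CHO group has 7 carbons, so the parent hydride is heptane.
The highest-priority functional group is an aldehyde (terminal –CHO), so the name ends in -al.
Choose the numbering such that the aldehyde carbon is C-1 by definition.
That gives a methyl group at C-3.
Putting it together: 3-methylheptanal.

3-methylheptanal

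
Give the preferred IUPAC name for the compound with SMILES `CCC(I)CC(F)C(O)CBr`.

The longest carbon chain that includes the –OH group has 7 carbons, so the parent hydride is heptane.
An alcohol (–OH) is the principal characteristic group, giving the suffix -ol.
Choose the numbering such that numbering from this end puts the hydroxyl group at C-2 rather than C-6.
This places the hydroxyl at C-2; a bromo group at C-1; a fluoro group at C-3; an iodo group at C-5.
Substituent prefixes are cited in alphabetical order (multiplying prefixes like di-/tri- are ignored for ordering).
The name is 1-bromo-3-fluoro-5-iodoheptan-2-ol.

1-bromo-3-fluoro-5-iodoheptan-2-ol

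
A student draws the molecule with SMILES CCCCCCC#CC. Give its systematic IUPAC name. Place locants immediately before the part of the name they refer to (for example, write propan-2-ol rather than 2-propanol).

non-2-yne

The longest carbon chain that includes the multiple bond has 9 carbons, so the parent hydride is nonane.
A C≡C triple bond in the chain gives the infix -yne-.
Number the chain so that numbering from this end puts the triple bond at C-2 rather than C-7.
This places the triple bond between C-2 and C-3.
The name is non-2-yne.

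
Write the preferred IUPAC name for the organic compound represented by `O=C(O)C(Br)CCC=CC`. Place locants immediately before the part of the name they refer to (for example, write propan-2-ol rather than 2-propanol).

The longest chain bearing the –COOH group and the multiple bond is 7 carbons long (heptane).
The principal characteristic group is a carboxylic acid (terminal –COOH), named with the suffix -oic acid.
There is one C=C double bond, indicated by the ending -ene.
The numbering direction is chosen so that the carboxylic acid carbon is C-1 by definition.
With this numbering: the double bond between C-5 and C-6; a bromo group at C-2.
Assembling the pieces gives 2-bromohept-5-enoic acid.

2-bromohept-5-enoic acid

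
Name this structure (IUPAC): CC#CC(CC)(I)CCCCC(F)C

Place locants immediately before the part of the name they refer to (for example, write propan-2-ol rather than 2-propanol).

The longest chain bearing the multiple bond is 10 carbons long (decane).
The chain contains a C≡C triple bond, so the unsaturation ending is -yne.
Choose the numbering such that numbering from this end puts the triple bond at C-2 rather than C-8.
With this numbering: the triple bond between C-2 and C-3; an ethyl group at C-4; a fluoro group at C-9; an iodo group at C-4.
Prefixes are listed alphabetically: ethyl, fluoro, iodo.
Assembling the pieces gives 4-ethyl-9-fluoro-4-iododec-2-yne.

4-ethyl-9-fluoro-4-iododec-2-yne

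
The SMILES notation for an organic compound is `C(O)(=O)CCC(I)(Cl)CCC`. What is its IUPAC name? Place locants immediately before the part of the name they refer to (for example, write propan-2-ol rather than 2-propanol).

4-chloro-4-iodoheptanoic acid

Counting along the main chain through the –COOH group gives 7 carbons: the parent is heptane.
The principal characteristic group is a carboxylic acid (terminal –COOH), named with the suffix -oic acid.
The numbering direction is chosen so that the carboxylic acid carbon is C-1 by definition.
That gives a chloro group at C-4; an iodo group at C-4.
Prefixes are listed alphabetically: chloro, iodo.
Putting it together: 4-chloro-4-iodoheptanoic acid.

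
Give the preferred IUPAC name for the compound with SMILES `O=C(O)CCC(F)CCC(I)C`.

4-fluoro-7-iodooctanoic acid

The longest chain bearing the –COOH group is 8 carbons long (octane).
A carboxylic acid (terminal –COOH) is the principal characteristic group, giving the suffix -oic acid.
The numbering direction is chosen so that the carboxylic acid carbon is C-1 by definition.
This places a fluoro group at C-4; an iodo group at C-7.
Prefixes are listed alphabetically: fluoro, iodo.
Putting it together: 4-fluoro-7-iodooctanoic acid.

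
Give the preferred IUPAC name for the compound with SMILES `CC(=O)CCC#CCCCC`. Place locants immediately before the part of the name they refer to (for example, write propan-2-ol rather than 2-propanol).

Counting along the main chain through the carbonyl and the multiple bond gives 10 carbons: the parent is decane.
A ketone (C=O on an internal carbon) is the principal characteristic group, giving the suffix -one.
A C≡C triple bond in the chain gives the infix -yne-.
Choose the numbering such that numbering from this end puts the carbonyl group at C-2 rather than C-9.
With this numbering: the carbonyl at C-2; the triple bond between C-5 and C-6.
The name is dec-5-yn-2-one.

dec-5-yn-2-one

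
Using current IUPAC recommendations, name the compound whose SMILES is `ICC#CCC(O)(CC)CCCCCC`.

The longest chain bearing the –OH group and the multiple bond is 11 carbons long (undecane).
An alcohol (–OH) is the principal characteristic group, giving the suffix -ol.
A C≡C triple bond in the chain gives the infix -yne-.
Choose the numbering such that numbering from this end puts the hydroxyl group at C-5 rather than C-7.
That gives the hydroxyl at C-5; the triple bond between C-2 and C-3; an ethyl group at C-5; an iodo group at C-1.
Prefixes are listed alphabetically: ethyl, iodo.
The name is 5-ethyl-1-iodoundec-2-yn-5-ol.

5-ethyl-1-iodoundec-2-yn-5-ol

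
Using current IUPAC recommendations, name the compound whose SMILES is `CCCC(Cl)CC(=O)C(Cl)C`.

Counting along the main chain through the carbonyl gives 8 carbons: the parent is octane.
The highest-priority functional group is a ketone (C=O on an internal carbon), so the name ends in -one.
The numbering direction is chosen so that numbering from this end puts the carbonyl group at C-3 rather than C-6.
With this numbering: the carbonyl at C-3; chloro groups at C-2 and C-5.
The name is 2,5-dichlorooctan-3-one.

2,5-dichlorooctan-3-one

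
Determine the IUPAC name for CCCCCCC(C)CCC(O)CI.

Counting along the main chain through the –OH group gives 11 carbons: the parent is undecane.
The principal characteristic group is an alcohol (–OH), named with the suffix -ol.
The numbering direction is chosen so that numbering from this end puts the hydroxyl group at C-2 rather than C-10.
That gives the hydroxyl at C-2; an iodo group at C-1; a methyl group at C-5.
Prefixes are listed alphabetically: iodo, methyl.
The name is 1-iodo-5-methylundecan-2-ol.

1-iodo-5-methylundecan-2-ol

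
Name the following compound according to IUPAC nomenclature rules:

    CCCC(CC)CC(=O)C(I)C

5-ethyl-2-iodooctan-3-one

Counting along the main chain through the carbonyl gives 8 carbons: the parent is octane.
The highest-priority functional group is a ketone (C=O on an internal carbon), so the name ends in -one.
The numbering direction is chosen so that numbering from this end puts the carbonyl group at C-3 rather than C-6.
This places the carbonyl at C-3; an ethyl group at C-5; an iodo group at C-2.
Substituent prefixes are cited in alphabetical order (multiplying prefixes like di-/tri- are ignored for ordering).
The name is 5-ethyl-2-iodooctan-3-one.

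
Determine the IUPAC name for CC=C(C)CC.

3-methylpent-2-ene

The longest chain bearing the multiple bond is 5 carbons long (pentane).
The chain contains a C=C double bond, so the unsaturation ending is -ene.
Choose the numbering such that numbering from this end puts the double bond at C-2 rather than C-3.
This places the double bond between C-2 and C-3; a methyl group at C-3.
Putting it together: 3-methylpent-2-ene.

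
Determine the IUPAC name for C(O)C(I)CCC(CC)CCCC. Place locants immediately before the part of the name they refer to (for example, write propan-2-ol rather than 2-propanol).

5-ethyl-2-iodononan-1-ol

The longest carbon chain that includes the –OH group has 9 carbons, so the parent hydride is nonane.
The principal characteristic group is an alcohol (–OH), named with the suffix -ol.
Number the chain so that numbering from this end puts the hydroxyl group at C-1 rather than C-9.
This places the hydroxyl at C-1; an ethyl group at C-5; an iodo group at C-2.
Prefixes are listed alphabetically: ethyl, iodo.
Putting it together: 5-ethyl-2-iodononan-1-ol.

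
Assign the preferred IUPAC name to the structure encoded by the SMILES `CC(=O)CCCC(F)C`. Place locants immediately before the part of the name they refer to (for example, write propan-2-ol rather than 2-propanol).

Counting along the main chain through the carbonyl gives 7 carbons: the parent is heptane.
The principal characteristic group is a ketone (C=O on an internal carbon), named with the suffix -one.
Choose the numbering such that numbering from this end puts the carbonyl group at C-2 rather than C-6.
That gives the carbonyl at C-2; a fluoro group at C-6.
Assembling the pieces gives 6-fluoroheptan-2-one.

6-fluoroheptan-2-one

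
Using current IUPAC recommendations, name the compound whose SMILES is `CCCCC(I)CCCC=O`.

5-iodononanal

The longest chain bearing the –CHO group is 9 carbons long (nonane).
The principal characteristic group is an aldehyde (terminal –CHO), named with the suffix -al.
The numbering direction is chosen so that the aldehyde carbon is C-1 by definition.
With this numbering: an iodo group at C-5.
Putting it together: 5-iodononanal.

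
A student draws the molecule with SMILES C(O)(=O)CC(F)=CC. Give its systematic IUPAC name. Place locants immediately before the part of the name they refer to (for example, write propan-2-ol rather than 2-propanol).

Counting along the main chain through the –COOH group and the multiple bond gives 5 carbons: the parent is pentane.
A carboxylic acid (terminal –COOH) is the principal characteristic group, giving the suffix -oic acid.
There is one C=C double bond, indicated by the ending -ene.
Choose the numbering such that the carboxylic acid carbon is C-1 by definition.
That gives the double bond between C-3 and C-4; a fluoro group at C-3.
Putting it together: 3-fluoropent-3-enoic acid.

3-fluoropent-3-enoic acid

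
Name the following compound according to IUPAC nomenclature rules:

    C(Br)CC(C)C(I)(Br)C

The parent chain contains 5 carbons (pentane).
Choose the numbering such that the substituent locant set {1,3,4,4} is lower than {2,2,3,5} at the first point of difference.
With this numbering: bromo groups at C-1 and C-4; an iodo group at C-4; a methyl group at C-3.
Substituent prefixes are cited in alphabetical order (multiplying prefixes like di-/tri- are ignored for ordering).
The name is 1,4-dibromo-4-iodo-3-methylpentane.

1,4-dibromo-4-iodo-3-methylpentane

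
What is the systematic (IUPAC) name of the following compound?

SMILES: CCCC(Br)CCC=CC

The longest carbon chain that includes the multiple bond has 9 carbons, so the parent hydride is nonane.
There is one C=C double bond, indicated by the ending -ene.
The numbering direction is chosen so that numbering from this end puts the double bond at C-2 rather than C-7.
This places the double bond between C-2 and C-3; a bromo group at C-6.
Assembling the pieces gives 6-bromonon-2-ene.

6-bromonon-2-ene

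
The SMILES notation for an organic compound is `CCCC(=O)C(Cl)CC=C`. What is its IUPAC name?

Counting along the main chain through the carbonyl and the multiple bond gives 8 carbons: the parent is octane.
A ketone (C=O on an internal carbon) is the principal characteristic group, giving the suffix -one.
The chain contains a C=C double bond, so the unsaturation ending is -ene.
The numbering direction is chosen so that numbering from this end puts the carbonyl group at C-4 rather than C-5.
With this numbering: the carbonyl at C-4; the double bond between C-7 and C-8; a chloro group at C-5.
The name is 5-chlorooct-7-en-4-one.

5-chlorooct-7-en-4-one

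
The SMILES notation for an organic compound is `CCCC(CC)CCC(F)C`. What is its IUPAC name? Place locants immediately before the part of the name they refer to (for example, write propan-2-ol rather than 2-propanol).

5-ethyl-2-fluorooctane

The parent chain contains 8 carbons (octane).
The numbering direction is chosen so that the substituent locant set {2,5} is lower than {4,7} at the first point of difference.
This places an ethyl group at C-5; a fluoro group at C-2.
The substituents are ordered alphabetically, ignoring any di-/tri- multipliers.
The name is 5-ethyl-2-fluorooctane.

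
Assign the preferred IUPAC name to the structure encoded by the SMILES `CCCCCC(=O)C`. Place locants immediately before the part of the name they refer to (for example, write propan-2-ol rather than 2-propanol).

Counting along the main chain through the carbonyl gives 7 carbons: the parent is heptane.
The highest-priority functional group is a ketone (C=O on an internal carbon), so the name ends in -one.
Number the chain so that numbering from this end puts the carbonyl group at C-2 rather than C-6.
This places the carbonyl at C-2.
Assembling the pieces gives heptan-2-one.

heptan-2-one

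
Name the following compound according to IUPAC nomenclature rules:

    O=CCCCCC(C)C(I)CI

7,8-diiodo-6-methyloctanal

The longest carbon chain that includes the –CHO group has 8 carbons, so the parent hydride is octane.
The principal characteristic group is an aldehyde (terminal –CHO), named with the suffix -al.
The numbering direction is chosen so that the aldehyde carbon is C-1 by definition.
This places iodo groups at C-7 and C-8; a methyl group at C-6.
Substituent prefixes are cited in alphabetical order (multiplying prefixes like di-/tri- are ignored for ordering).
Putting it together: 7,8-diiodo-6-methyloctanal.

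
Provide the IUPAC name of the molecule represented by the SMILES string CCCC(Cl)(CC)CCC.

The longest continuous carbon chain has 7 atoms, so the parent hydride is heptane.
Numbering from either end gives identical locants here.
With this numbering: a chloro group at C-4; an ethyl group at C-4.
Substituent prefixes are cited in alphabetical order (multiplying prefixes like di-/tri- are ignored for ordering).
The name is 4-chloro-4-ethylheptane.

4-chloro-4-ethylheptane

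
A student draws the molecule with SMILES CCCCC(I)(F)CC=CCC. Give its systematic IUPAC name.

6-fluoro-6-iododec-3-ene

Counting along the main chain through the multiple bond gives 10 carbons: the parent is decane.
There is one C=C double bond, indicated by the ending -ene.
Number the chain so that numbering from this end puts the double bond at C-3 rather than C-7.
That gives the double bond between C-3 and C-4; a fluoro group at C-6; an iodo group at C-6.
Prefixes are listed alphabetically: fluoro, iodo.
Assembling the pieces gives 6-fluoro-6-iododec-3-ene.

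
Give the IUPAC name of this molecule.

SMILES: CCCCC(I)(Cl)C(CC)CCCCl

1,5-dichloro-4-ethyl-5-iodononane

The parent chain contains 9 carbons (nonane).
Number the chain so that the substituent locant set {1,4,5,5} is lower than {5,5,6,9} at the first point of difference.
That gives chloro groups at C-1 and C-5; an ethyl group at C-4; an iodo group at C-5.
Prefixes are listed alphabetically: chloro, ethyl, iodo.
Putting it together: 1,5-dichloro-4-ethyl-5-iodononane.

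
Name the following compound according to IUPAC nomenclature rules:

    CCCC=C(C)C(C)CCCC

5,6-dimethyldec-4-ene

The longest carbon chain that includes the multiple bond has 10 carbons, so the parent hydride is decane.
The chain contains a C=C double bond, so the unsaturation ending is -ene.
Number the chain so that numbering from this end puts the double bond at C-4 rather than C-6.
This places the double bond between C-4 and C-5; methyl groups at C-5 and C-6.
Putting it together: 5,6-dimethyldec-4-ene.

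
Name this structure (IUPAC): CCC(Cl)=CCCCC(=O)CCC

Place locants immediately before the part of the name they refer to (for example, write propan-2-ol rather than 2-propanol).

9-chloroundec-8-en-4-one

Counting along the main chain through the carbonyl and the multiple bond gives 11 carbons: the parent is undecane.
The highest-priority functional group is a ketone (C=O on an internal carbon), so the name ends in -one.
The chain contains a C=C double bond, so the unsaturation ending is -ene.
The numbering direction is chosen so that numbering from this end puts the carbonyl group at C-4 rather than C-8.
This places the carbonyl at C-4; the double bond between C-8 and C-9; a chloro group at C-9.
Assembling the pieces gives 9-chloroundec-8-en-4-one.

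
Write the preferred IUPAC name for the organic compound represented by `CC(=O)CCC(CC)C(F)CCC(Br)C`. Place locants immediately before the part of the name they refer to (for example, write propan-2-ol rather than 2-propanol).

9-bromo-5-ethyl-6-fluorodecan-2-one

The longest chain bearing the carbonyl is 10 carbons long (decane).
The principal characteristic group is a ketone (C=O on an internal carbon), named with the suffix -one.
Number the chain so that numbering from this end puts the carbonyl group at C-2 rather than C-9.
That gives the carbonyl at C-2; a bromo group at C-9; an ethyl group at C-5; a fluoro group at C-6.
Prefixes are listed alphabetically: bromo, ethyl, fluoro.
Putting it together: 9-bromo-5-ethyl-6-fluorodecan-2-one.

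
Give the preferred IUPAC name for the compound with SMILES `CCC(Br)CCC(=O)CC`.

6-bromooctan-3-one

The longest carbon chain that includes the carbonyl has 8 carbons, so the parent hydride is octane.
A ketone (C=O on an internal carbon) is the principal characteristic group, giving the suffix -one.
Choose the numbering such that numbering from this end puts the carbonyl group at C-3 rather than C-6.
That gives the carbonyl at C-3; a bromo group at C-6.
The name is 6-bromooctan-3-one.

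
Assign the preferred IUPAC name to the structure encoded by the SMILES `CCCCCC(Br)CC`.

3-bromooctane

The longest carbon chain is 8 atoms: the parent is octane.
Number the chain so that the substituent locant set {3} is lower than {6} at the first point of difference.
That gives a bromo group at C-3.
The name is 3-bromooctane.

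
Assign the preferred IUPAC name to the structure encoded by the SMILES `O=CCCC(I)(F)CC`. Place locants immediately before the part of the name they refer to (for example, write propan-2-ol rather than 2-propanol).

4-fluoro-4-iodohexanal

The longest chain bearing the –CHO group is 6 carbons long (hexane).
The highest-priority functional group is an aldehyde (terminal –CHO), so the name ends in -al.
Choose the numbering such that the aldehyde carbon is C-1 by definition.
That gives a fluoro group at C-4; an iodo group at C-4.
Substituent prefixes are cited in alphabetical order (multiplying prefixes like di-/tri- are ignored for ordering).
Assembling the pieces gives 4-fluoro-4-iodohexanal.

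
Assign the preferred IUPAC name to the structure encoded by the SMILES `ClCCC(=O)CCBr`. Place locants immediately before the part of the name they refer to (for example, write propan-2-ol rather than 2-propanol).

The longest chain bearing the carbonyl is 5 carbons long (pentane).
A ketone (C=O on an internal carbon) is the principal characteristic group, giving the suffix -one.
Choose the numbering such that the locant sets are identical either way, so the alphabetically earlier bromo substituent takes the lower locant (1 rather than 5).
This places the carbonyl at C-3; a bromo group at C-1; a chloro group at C-5.
Substituent prefixes are cited in alphabetical order (multiplying prefixes like di-/tri- are ignored for ordering).
Assembling the pieces gives 1-bromo-5-chloropentan-3-one.

1-bromo-5-chloropentan-3-one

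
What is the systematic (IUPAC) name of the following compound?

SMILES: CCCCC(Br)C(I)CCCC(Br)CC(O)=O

Counting along the main chain through the –COOH group gives 12 carbons: the parent is dodecane.
The principal characteristic group is a carboxylic acid (terminal –COOH), named with the suffix -oic acid.
The numbering direction is chosen so that the carboxylic acid carbon is C-1 by definition.
That gives bromo groups at C-3 and C-8; an iodo group at C-7.
The substituents are ordered alphabetically, ignoring any di-/tri- multipliers.
Assembling the pieces gives 3,8-dibromo-7-iodododecanoic acid.

3,8-dibromo-7-iodododecanoic acid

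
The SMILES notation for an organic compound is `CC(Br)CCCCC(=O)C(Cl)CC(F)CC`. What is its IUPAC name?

The longest chain bearing the carbonyl is 12 carbons long (dodecane).
A ketone (C=O on an internal carbon) is the principal characteristic group, giving the suffix -one.
Choose the numbering such that numbering from this end puts the carbonyl group at C-6 rather than C-7.
With this numbering: the carbonyl at C-6; a bromo group at C-11; a chloro group at C-5; a fluoro group at C-3.
Substituent prefixes are cited in alphabetical order (multiplying prefixes like di-/tri- are ignored for ordering).
Putting it together: 11-bromo-5-chloro-3-fluorododecan-6-one.

11-bromo-5-chloro-3-fluorododecan-6-one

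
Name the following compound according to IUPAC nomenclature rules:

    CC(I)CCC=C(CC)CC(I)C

The longest chain bearing the multiple bond is 9 carbons long (nonane).
A C=C double bond in the chain gives the infix -ene-.
Number the chain so that numbering from this end puts the double bond at C-4 rather than C-5.
This places the double bond between C-4 and C-5; an ethyl group at C-4; iodo groups at C-2 and C-8.
Prefixes are listed alphabetically: ethyl, iodo.
Assembling the pieces gives 4-ethyl-2,8-diiodonon-4-ene.

4-ethyl-2,8-diiodonon-4-ene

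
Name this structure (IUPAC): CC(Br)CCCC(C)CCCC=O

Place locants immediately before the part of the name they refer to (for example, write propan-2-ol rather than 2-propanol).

9-bromo-5-methyldecanal

The longest carbon chain that includes the –CHO group has 10 carbons, so the parent hydride is decane.
The principal characteristic group is an aldehyde (terminal –CHO), named with the suffix -al.
The numbering direction is chosen so that the aldehyde carbon is C-1 by definition.
With this numbering: a bromo group at C-9; a methyl group at C-5.
Substituent prefixes are cited in alphabetical order (multiplying prefixes like di-/tri- are ignored for ordering).
The name is 9-bromo-5-methyldecanal.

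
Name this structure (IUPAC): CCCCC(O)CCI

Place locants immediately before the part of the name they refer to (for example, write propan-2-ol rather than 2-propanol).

The longest chain bearing the –OH group is 7 carbons long (heptane).
An alcohol (–OH) is the principal characteristic group, giving the suffix -ol.
The numbering direction is chosen so that numbering from this end puts the hydroxyl group at C-3 rather than C-5.
This places the hydroxyl at C-3; an iodo group at C-1.
The name is 1-iodoheptan-3-ol.

1-iodoheptan-3-ol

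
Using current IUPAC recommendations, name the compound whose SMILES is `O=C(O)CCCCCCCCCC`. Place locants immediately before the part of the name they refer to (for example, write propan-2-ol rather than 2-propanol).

undecanoic acid

The longest chain bearing the –COOH group is 11 carbons long (undecane).
A carboxylic acid (terminal –COOH) is the principal characteristic group, giving the suffix -oic acid.
Choose the numbering such that the carboxylic acid carbon is C-1 by definition.
The name is undecanoic acid.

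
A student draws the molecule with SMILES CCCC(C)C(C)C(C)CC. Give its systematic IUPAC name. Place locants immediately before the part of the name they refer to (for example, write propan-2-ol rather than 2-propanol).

The longest carbon chain is 8 atoms: the parent is octane.
The numbering direction is chosen so that the substituent locant set {3,4,5} is lower than {4,5,6} at the first point of difference.
This places methyl groups at C-3 and C-4 and C-5.
Assembling the pieces gives 3,4,5-trimethyloctane.

3,4,5-trimethyloctane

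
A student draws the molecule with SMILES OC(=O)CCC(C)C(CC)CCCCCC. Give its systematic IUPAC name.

5-ethyl-4-methylundecanoic acid

Counting along the main chain through the –COOH group gives 11 carbons: the parent is undecane.
The principal characteristic group is a carboxylic acid (terminal –COOH), named with the suffix -oic acid.
Choose the numbering such that the carboxylic acid carbon is C-1 by definition.
With this numbering: an ethyl group at C-5; a methyl group at C-4.
Substituent prefixes are cited in alphabetical order (multiplying prefixes like di-/tri- are ignored for ordering).
Assembling the pieces gives 5-ethyl-4-methylundecanoic acid.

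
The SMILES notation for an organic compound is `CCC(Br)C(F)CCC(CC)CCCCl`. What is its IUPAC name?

The longest carbon chain is 10 atoms: the parent is decane.
Choose the numbering such that the substituent locant set {1,4,7,8} is lower than {3,4,7,10} at the first point of difference.
With this numbering: a bromo group at C-8; a chloro group at C-1; an ethyl group at C-4; a fluoro group at C-7.
Substituent prefixes are cited in alphabetical order (multiplying prefixes like di-/tri- are ignored for ordering).
The name is 8-bromo-1-chloro-4-ethyl-7-fluorodecane.

8-bromo-1-chloro-4-ethyl-7-fluorodecane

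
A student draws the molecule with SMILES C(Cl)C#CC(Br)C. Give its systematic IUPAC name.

4-bromo-1-chloropent-2-yne

The longest carbon chain that includes the multiple bond has 5 carbons, so the parent hydride is pentane.
A C≡C triple bond in the chain gives the infix -yne-.
The numbering direction is chosen so that numbering from this end puts the triple bond at C-2 rather than C-3.
This places the triple bond between C-2 and C-3; a bromo group at C-4; a chloro group at C-1.
Substituent prefixes are cited in alphabetical order (multiplying prefixes like di-/tri- are ignored for ordering).
Putting it together: 4-bromo-1-chloropent-2-yne.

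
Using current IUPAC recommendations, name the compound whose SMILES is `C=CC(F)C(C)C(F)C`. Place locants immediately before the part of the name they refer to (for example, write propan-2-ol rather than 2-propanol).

3,5-difluoro-4-methylhex-1-ene

Counting along the main chain through the multiple bond gives 6 carbons: the parent is hexane.
A C=C double bond in the chain gives the infix -ene-.
Choose the numbering such that numbering from this end puts the double bond at C-1 rather than C-5.
This places the double bond between C-1 and C-2; fluoro groups at C-3 and C-5; a methyl group at C-4.
Substituent prefixes are cited in alphabetical order (multiplying prefixes like di-/tri- are ignored for ordering).
Assembling the pieces gives 3,5-difluoro-4-methylhex-1-ene.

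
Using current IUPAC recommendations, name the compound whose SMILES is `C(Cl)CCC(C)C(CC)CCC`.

The longest continuous carbon chain has 8 atoms, so the parent hydride is octane.
Choose the numbering such that the substituent locant set {1,4,5} is lower than {4,5,8} at the first point of difference.
That gives a chloro group at C-1; an ethyl group at C-5; a methyl group at C-4.
The substituents are ordered alphabetically, ignoring any di-/tri- multipliers.
The name is 1-chloro-5-ethyl-4-methyloctane.

1-chloro-5-ethyl-4-methyloctane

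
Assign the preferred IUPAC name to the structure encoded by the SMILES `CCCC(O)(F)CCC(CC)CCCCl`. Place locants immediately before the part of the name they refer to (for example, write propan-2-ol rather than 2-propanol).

10-chloro-7-ethyl-4-fluorodecan-4-ol

The longest chain bearing the –OH group is 10 carbons long (decane).
The highest-priority functional group is an alcohol (–OH), so the name ends in -ol.
Number the chain so that numbering from this end puts the hydroxyl group at C-4 rather than C-7.
This places the hydroxyl at C-4; a chloro group at C-10; an ethyl group at C-7; a fluoro group at C-4.
Substituent prefixes are cited in alphabetical order (multiplying prefixes like di-/tri- are ignored for ordering).
Assembling the pieces gives 10-chloro-7-ethyl-4-fluorodecan-4-ol.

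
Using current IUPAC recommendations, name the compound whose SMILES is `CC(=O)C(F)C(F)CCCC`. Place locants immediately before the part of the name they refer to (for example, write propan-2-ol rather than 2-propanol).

Counting along the main chain through the carbonyl gives 8 carbons: the parent is octane.
A ketone (C=O on an internal carbon) is the principal characteristic group, giving the suffix -one.
Choose the numbering such that numbering from this end puts the carbonyl group at C-2 rather than C-7.
This places the carbonyl at C-2; fluoro groups at C-3 and C-4.
Assembling the pieces gives 3,4-difluorooctan-2-one.

3,4-difluorooctan-2-one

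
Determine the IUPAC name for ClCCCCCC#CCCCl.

The longest chain bearing the multiple bond is 9 carbons long (nonane).
The chain contains a C≡C triple bond, so the unsaturation ending is -yne.
Choose the numbering such that numbering from this end puts the triple bond at C-3 rather than C-6.
With this numbering: the triple bond between C-3 and C-4; chloro groups at C-1 and C-9.
Assembling the pieces gives 1,9-dichloronon-3-yne.

1,9-dichloronon-3-yne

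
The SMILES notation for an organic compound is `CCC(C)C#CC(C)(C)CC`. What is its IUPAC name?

Counting along the main chain through the multiple bond gives 8 carbons: the parent is octane.
A C≡C triple bond in the chain gives the infix -yne-.
Number the chain so that the substituent locant set {3,3,6} is lower than {3,6,6} at the first point of difference.
This places the triple bond between C-4 and C-5; methyl groups at C-3 (×2) and C-6.
Assembling the pieces gives 3,3,6-trimethyloct-4-yne.

3,3,6-trimethyloct-4-yne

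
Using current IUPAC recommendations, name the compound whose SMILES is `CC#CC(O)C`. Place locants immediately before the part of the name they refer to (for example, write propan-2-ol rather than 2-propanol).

pent-3-yn-2-ol

The longest chain bearing the –OH group and the multiple bond is 5 carbons long (pentane).
The highest-priority functional group is an alcohol (–OH), so the name ends in -ol.
There is one C≡C triple bond, indicated by the ending -yne.
The numbering direction is chosen so that numbering from this end puts the hydroxyl group at C-2 rather than C-4.
That gives the hydroxyl at C-2; the triple bond between C-3 and C-4.
The name is pent-3-yn-2-ol.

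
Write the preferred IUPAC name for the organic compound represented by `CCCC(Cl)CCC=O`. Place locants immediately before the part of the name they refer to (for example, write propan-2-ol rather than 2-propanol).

Counting along the main chain through the –CHO group gives 7 carbons: the parent is heptane.
The highest-priority functional group is an aldehyde (terminal –CHO), so the name ends in -al.
Number the chain so that the aldehyde carbon is C-1 by definition.
With this numbering: a chloro group at C-4.
Putting it together: 4-chloroheptanal.

4-chloroheptanal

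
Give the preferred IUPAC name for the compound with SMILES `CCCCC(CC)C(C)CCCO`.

5-ethyl-4-methylnonan-1-ol

The longest chain bearing the –OH group is 9 carbons long (nonane).
The highest-priority functional group is an alcohol (–OH), so the name ends in -ol.
Number the chain so that numbering from this end puts the hydroxyl group at C-1 rather than C-9.
With this numbering: the hydroxyl at C-1; an ethyl group at C-5; a methyl group at C-4.
Prefixes are listed alphabetically: ethyl, methyl.
Assembling the pieces gives 5-ethyl-4-methylnonan-1-ol.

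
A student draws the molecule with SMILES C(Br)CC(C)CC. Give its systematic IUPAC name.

The longest carbon chain is 5 atoms: the parent is pentane.
The numbering direction is chosen so that the substituent locant set {1,3} is lower than {3,5} at the first point of difference.
That gives a bromo group at C-1; a methyl group at C-3.
Prefixes are listed alphabetically: bromo, methyl.
The name is 1-bromo-3-methylpentane.

1-bromo-3-methylpentane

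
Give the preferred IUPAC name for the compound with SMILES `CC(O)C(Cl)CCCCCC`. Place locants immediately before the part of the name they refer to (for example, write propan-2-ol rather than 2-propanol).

The longest chain bearing the –OH group is 9 carbons long (nonane).
The highest-priority functional group is an alcohol (–OH), so the name ends in -ol.
Choose the numbering such that numbering from this end puts the hydroxyl group at C-2 rather than C-8.
This places the hydroxyl at C-2; a chloro group at C-3.
Assembling the pieces gives 3-chlorononan-2-ol.

3-chlorononan-2-ol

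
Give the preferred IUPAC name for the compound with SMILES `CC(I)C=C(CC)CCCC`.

4-ethyl-2-iodooct-3-ene

The longest carbon chain that includes the multiple bond has 8 carbons, so the parent hydride is octane.
There is one C=C double bond, indicated by the ending -ene.
The numbering direction is chosen so that numbering from this end puts the double bond at C-3 rather than C-5.
This places the double bond between C-3 and C-4; an ethyl group at C-4; an iodo group at C-2.
The substituents are ordered alphabetically, ignoring any di-/tri- multipliers.
Assembling the pieces gives 4-ethyl-2-iodooct-3-ene.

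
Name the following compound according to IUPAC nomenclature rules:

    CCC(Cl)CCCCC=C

7-chloronon-1-ene

Counting along the main chain through the multiple bond gives 9 carbons: the parent is nonane.
There is one C=C double bond, indicated by the ending -ene.
The numbering direction is chosen so that numbering from this end puts the double bond at C-1 rather than C-8.
This places the double bond between C-1 and C-2; a chloro group at C-7.
Assembling the pieces gives 7-chloronon-1-ene.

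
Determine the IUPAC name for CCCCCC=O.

hexanal

The longest carbon chain that includes the –CHO group has 6 carbons, so the parent hydride is hexane.
The highest-priority functional group is an aldehyde (terminal –CHO), so the name ends in -al.
Choose the numbering such that the aldehyde carbon is C-1 by definition.
The name is hexanal.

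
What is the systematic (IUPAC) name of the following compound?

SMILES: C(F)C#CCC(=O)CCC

The longest chain bearing the carbonyl and the multiple bond is 8 carbons long (octane).
The principal characteristic group is a ketone (C=O on an internal carbon), named with the suffix -one.
The chain contains a C≡C triple bond, so the unsaturation ending is -yne.
Choose the numbering such that numbering from this end puts the carbonyl group at C-4 rather than C-5.
This places the carbonyl at C-4; the triple bond between C-6 and C-7; a fluoro group at C-8.
The name is 8-fluorooct-6-yn-4-one.

8-fluorooct-6-yn-4-one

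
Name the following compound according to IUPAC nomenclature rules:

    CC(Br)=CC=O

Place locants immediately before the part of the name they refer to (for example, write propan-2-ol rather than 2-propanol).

The longest chain bearing the –CHO group and the multiple bond is 4 carbons long (butane).
An aldehyde (terminal –CHO) is the principal characteristic group, giving the suffix -al.
The chain contains a C=C double bond, so the unsaturation ending is -ene.
The numbering direction is chosen so that the aldehyde carbon is C-1 by definition.
That gives the double bond between C-2 and C-3; a bromo group at C-3.
Assembling the pieces gives 3-bromobut-2-enal.

3-bromobut-2-enal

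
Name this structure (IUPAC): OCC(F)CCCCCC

Counting along the main chain through the –OH group gives 8 carbons: the parent is octane.
The highest-priority functional group is an alcohol (–OH), so the name ends in -ol.
The numbering direction is chosen so that numbering from this end puts the hydroxyl group at C-1 rather than C-8.
That gives the hydroxyl at C-1; a fluoro group at C-2.
Assembling the pieces gives 2-fluorooctan-1-ol.

2-fluorooctan-1-ol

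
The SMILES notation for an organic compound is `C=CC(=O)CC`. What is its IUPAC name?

The longest chain bearing the carbonyl and the multiple bond is 5 carbons long (pentane).
A ketone (C=O on an internal carbon) is the principal characteristic group, giving the suffix -one.
The chain contains a C=C double bond, so the unsaturation ending is -ene.
Choose the numbering such that numbering from this end puts the double bond at C-1 rather than C-4.
That gives the carbonyl at C-3; the double bond between C-1 and C-2.
The name is pent-1-en-3-one.

pent-1-en-3-one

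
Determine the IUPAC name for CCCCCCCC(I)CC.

3-iododecane

The longest continuous carbon chain has 10 atoms, so the parent hydride is decane.
Number the chain so that the substituent locant set {3} is lower than {8} at the first point of difference.
This places an iodo group at C-3.
The name is 3-iododecane.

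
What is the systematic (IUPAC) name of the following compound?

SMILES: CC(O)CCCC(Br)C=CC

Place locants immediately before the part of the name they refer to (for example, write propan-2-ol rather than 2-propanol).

6-bromonon-7-en-2-ol

The longest chain bearing the –OH group and the multiple bond is 9 carbons long (nonane).
The principal characteristic group is an alcohol (–OH), named with the suffix -ol.
There is one C=C double bond, indicated by the ending -ene.
Choose the numbering such that numbering from this end puts the hydroxyl group at C-2 rather than C-8.
This places the hydroxyl at C-2; the double bond between C-7 and C-8; a bromo group at C-6.
Putting it together: 6-bromonon-7-en-2-ol.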